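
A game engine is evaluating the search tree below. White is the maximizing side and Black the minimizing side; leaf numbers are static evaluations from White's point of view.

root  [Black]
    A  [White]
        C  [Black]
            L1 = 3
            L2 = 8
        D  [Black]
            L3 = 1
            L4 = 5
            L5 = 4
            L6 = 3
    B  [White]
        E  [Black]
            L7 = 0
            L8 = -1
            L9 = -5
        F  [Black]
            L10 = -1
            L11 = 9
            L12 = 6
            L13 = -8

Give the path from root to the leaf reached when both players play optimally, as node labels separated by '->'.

C (Black): min(3, 8) = 3
D (Black): min(1, 5, 4, 3) = 1
A (White): max(3, 1) = 3
E (Black): min(0, -1, -5) = -5
F (Black): min(-1, 9, 6, -8) = -8
B (White): max(-5, -8) = -5
root (Black): min(3, -5) = -5
At root, Black picks B (lowest: -5).
At B, White picks E (highest: -5).
At E, Black picks L9 (lowest: -5).
Terminal value -5.

root -> B -> E -> L9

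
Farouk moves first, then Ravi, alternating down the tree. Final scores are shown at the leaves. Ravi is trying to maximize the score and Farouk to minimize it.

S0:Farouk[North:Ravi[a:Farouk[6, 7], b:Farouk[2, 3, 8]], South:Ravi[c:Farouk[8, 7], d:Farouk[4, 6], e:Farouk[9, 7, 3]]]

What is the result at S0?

6

a (Farouk): min(6, 7) = 6
b (Farouk): min(2, 3, 8) = 2
North (Ravi): max(6, 2) = 6
c (Farouk): min(8, 7) = 7
d (Farouk): min(4, 6) = 4
e (Farouk): min(9, 7, 3) = 3
South (Ravi): max(7, 4, 3) = 7
S0 (Farouk): min(6, 7) = 6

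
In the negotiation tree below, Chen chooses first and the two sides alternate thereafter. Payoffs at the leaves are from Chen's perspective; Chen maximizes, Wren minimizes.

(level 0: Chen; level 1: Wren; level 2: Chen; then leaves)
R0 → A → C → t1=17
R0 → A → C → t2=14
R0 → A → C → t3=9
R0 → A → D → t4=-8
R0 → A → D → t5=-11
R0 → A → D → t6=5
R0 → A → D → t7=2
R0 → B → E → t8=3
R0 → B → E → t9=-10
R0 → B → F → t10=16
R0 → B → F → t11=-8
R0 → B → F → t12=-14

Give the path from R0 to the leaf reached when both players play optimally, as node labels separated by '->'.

R0 -> A -> D -> t6

C (Chen): max(17, 14, 9) = 17
D (Chen): max(-8, -11, 5, 2) = 5
A (Wren): min(17, 5) = 5
E (Chen): max(3, -10) = 3
F (Chen): max(16, -8, -14) = 16
B (Wren): min(3, 16) = 3
R0 (Chen): max(5, 3) = 5
At R0, Chen picks A (highest: 5).
At A, Wren picks D (lowest: 5).
At D, Chen picks t6 (highest: 5).
Terminal value 5.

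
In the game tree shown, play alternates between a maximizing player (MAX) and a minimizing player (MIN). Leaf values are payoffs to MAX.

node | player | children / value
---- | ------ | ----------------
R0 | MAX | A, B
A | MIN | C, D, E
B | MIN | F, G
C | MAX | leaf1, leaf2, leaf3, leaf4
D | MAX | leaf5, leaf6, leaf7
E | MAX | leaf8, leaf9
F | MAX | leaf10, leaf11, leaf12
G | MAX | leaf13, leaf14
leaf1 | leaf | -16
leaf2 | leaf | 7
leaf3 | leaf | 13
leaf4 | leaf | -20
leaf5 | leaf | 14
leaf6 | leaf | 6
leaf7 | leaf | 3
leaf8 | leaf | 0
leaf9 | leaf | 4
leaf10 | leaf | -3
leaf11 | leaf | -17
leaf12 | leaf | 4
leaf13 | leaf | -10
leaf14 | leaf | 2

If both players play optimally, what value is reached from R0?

4

C (MAX): max(-16, 7, 13, -20) = 13
D (MAX): max(14, 6, 3) = 14
E (MAX): max(0, 4) = 4
A (MIN): min(13, 14, 4) = 4
F (MAX): max(-3, -17, 4) = 4
G (MAX): max(-10, 2) = 2
B (MIN): min(4, 2) = 2
R0 (MAX): max(4, 2) = 4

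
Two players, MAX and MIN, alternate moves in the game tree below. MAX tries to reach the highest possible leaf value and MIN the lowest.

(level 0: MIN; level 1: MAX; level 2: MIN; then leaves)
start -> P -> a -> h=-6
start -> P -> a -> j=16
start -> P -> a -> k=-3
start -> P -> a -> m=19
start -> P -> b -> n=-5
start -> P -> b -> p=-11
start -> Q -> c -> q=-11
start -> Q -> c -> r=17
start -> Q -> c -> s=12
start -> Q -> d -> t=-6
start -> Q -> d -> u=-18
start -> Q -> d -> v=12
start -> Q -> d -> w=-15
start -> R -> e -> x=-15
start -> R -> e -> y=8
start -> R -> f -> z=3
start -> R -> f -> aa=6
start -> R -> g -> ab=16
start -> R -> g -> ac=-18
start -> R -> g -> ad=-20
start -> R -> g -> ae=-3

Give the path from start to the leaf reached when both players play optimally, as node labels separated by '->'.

start -> Q -> c -> q

a (MIN): min(-6, 16, -3, 19) = -6
b (MIN): min(-5, -11) = -11
P (MAX): max(-6, -11) = -6
c (MIN): min(-11, 17, 12) = -11
d (MIN): min(-6, -18, 12, -15) = -18
Q (MAX): max(-11, -18) = -11
e (MIN): min(-15, 8) = -15
f (MIN): min(3, 6) = 3
g (MIN): min(16, -18, -20, -3) = -20
R (MAX): max(-15, 3, -20) = 3
start (MIN): min(-6, -11, 3) = -11
At start, MIN picks Q (lowest: -11).
At Q, MAX picks c (highest: -11).
At c, MIN picks q (lowest: -11).
Terminal value -11.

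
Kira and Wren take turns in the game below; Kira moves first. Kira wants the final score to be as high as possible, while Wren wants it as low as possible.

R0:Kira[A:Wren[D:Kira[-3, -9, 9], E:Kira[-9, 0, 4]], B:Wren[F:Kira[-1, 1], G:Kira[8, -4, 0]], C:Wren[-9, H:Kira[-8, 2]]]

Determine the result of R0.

D (Kira): max(-3, -9, 9) = 9
E (Kira): max(-9, 0, 4) = 4
A (Wren): min(9, 4) = 4
F (Kira): max(-1, 1) = 1
G (Kira): max(8, -4, 0) = 8
B (Wren): min(1, 8) = 1
H (Kira): max(-8, 2) = 2
C (Wren): min(-9, 2) = -9
R0 (Kira): max(4, 1, -9) = 4

4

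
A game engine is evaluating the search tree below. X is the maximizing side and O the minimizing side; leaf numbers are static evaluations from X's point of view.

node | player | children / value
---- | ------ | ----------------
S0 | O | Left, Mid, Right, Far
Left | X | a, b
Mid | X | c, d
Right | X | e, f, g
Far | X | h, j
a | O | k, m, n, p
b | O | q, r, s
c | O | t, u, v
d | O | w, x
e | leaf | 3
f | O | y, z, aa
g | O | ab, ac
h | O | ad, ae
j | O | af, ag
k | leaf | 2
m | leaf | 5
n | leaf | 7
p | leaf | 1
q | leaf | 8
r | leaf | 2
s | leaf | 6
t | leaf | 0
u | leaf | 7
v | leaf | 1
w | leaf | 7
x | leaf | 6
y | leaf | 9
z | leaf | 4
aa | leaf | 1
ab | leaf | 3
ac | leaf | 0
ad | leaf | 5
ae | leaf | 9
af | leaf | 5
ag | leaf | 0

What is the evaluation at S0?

a (O): min(2, 5, 7, 1) = 1
b (O): min(8, 2, 6) = 2
Left (X): max(1, 2) = 2
c (O): min(0, 7, 1) = 0
d (O): min(7, 6) = 6
Mid (X): max(0, 6) = 6
f (O): min(9, 4, 1) = 1
g (O): min(3, 0) = 0
Right (X): max(3, 1, 0) = 3
h (O): min(5, 9) = 5
j (O): min(5, 0) = 0
Far (X): max(5, 0) = 5
S0 (O): min(2, 6, 3, 5) = 2

2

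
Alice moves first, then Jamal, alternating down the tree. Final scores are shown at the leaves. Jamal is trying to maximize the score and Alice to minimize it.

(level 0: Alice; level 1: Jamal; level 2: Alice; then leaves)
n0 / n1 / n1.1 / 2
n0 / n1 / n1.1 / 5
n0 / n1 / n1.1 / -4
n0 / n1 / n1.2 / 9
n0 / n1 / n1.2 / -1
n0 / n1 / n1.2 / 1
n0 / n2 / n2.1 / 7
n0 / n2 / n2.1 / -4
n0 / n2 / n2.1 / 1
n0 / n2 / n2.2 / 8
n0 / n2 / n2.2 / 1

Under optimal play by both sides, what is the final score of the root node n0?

n1.1 (Alice): min(2, 5, -4) = -4
n1.2 (Alice): min(9, -1, 1) = -1
n1 (Jamal): max(-4, -1) = -1
n2.1 (Alice): min(7, -4, 1) = -4
n2.2 (Alice): min(8, 1) = 1
n2 (Jamal): max(-4, 1) = 1
n0 (Alice): min(-1, 1) = -1

-1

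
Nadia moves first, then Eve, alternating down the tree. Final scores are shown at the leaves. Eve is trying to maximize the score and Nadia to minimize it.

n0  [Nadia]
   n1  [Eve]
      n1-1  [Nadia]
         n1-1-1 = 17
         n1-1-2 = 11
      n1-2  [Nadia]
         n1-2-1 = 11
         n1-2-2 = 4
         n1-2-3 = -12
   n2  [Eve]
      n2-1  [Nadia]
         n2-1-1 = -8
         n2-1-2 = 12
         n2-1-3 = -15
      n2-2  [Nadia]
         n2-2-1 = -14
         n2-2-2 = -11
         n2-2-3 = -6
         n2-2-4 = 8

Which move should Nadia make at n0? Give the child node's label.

n1-1 (Nadia): min(17, 11) = 11
n1-2 (Nadia): min(11, 4, -12) = -12
n1 (Eve): max(11, -12) = 11
n2-1 (Nadia): min(-8, 12, -15) = -15
n2-2 (Nadia): min(-14, -11, -6, 8) = -14
n2 (Eve): max(-15, -14) = -14
n0 (Nadia): min(11, -14) = -14
Nadia at n0 wants the lowest of {n1=11, n2=-14}, so chooses n2.

n2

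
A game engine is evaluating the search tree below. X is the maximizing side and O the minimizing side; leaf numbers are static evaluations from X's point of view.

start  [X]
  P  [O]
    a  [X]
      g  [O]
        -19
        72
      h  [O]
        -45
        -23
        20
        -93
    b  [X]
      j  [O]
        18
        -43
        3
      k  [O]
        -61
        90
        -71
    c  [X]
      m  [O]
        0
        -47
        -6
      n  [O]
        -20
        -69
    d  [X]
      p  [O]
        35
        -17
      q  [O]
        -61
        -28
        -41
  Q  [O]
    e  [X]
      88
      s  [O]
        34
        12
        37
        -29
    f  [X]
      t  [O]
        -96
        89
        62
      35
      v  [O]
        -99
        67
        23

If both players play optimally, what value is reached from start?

g (O): min(-19, 72) = -19
h (O): min(-45, -23, 20, -93) = -93
a (X): max(-19, -93) = -19
j (O): min(18, -43, 3) = -43
k (O): min(-61, 90, -71) = -71
b (X): max(-43, -71) = -43
m (O): min(0, -47, -6) = -47
n (O): min(-20, -69) = -69
c (X): max(-47, -69) = -47
p (O): min(35, -17) = -17
q (O): min(-61, -28, -41) = -61
d (X): max(-17, -61) = -17
P (O): min(-19, -43, -47, -17) = -47
s (O): min(34, 12, 37, -29) = -29
e (X): max(88, -29) = 88
t (O): min(-96, 89, 62) = -96
v (O): min(-99, 67, 23) = -99
f (X): max(-96, 35, -99) = 35
Q (O): min(88, 35) = 35
start (X): max(-47, 35) = 35

35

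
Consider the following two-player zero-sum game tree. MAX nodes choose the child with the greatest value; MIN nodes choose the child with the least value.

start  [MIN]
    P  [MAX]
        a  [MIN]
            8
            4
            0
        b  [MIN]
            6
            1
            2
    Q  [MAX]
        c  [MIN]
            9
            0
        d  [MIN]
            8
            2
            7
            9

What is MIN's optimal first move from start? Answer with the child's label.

P

a (MIN): min(8, 4, 0) = 0
b (MIN): min(6, 1, 2) = 1
P (MAX): max(0, 1) = 1
c (MIN): min(9, 0) = 0
d (MIN): min(8, 2, 7, 9) = 2
Q (MAX): max(0, 2) = 2
start (MIN): min(1, 2) = 1
MIN at start wants the lowest of {P=1, Q=2}, so chooses P.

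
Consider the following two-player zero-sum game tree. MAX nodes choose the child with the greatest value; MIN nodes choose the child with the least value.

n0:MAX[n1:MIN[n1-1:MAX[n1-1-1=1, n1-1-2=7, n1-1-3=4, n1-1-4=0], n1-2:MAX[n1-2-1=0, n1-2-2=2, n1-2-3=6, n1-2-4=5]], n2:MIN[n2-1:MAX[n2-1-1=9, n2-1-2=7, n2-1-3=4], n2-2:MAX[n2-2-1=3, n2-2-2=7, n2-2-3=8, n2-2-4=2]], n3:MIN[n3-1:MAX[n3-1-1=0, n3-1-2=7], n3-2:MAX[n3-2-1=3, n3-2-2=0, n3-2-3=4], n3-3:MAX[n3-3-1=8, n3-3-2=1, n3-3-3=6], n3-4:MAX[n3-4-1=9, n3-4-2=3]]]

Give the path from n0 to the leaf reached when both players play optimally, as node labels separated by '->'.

n1-1 (MAX): max(1, 7, 4, 0) = 7
n1-2 (MAX): max(0, 2, 6, 5) = 6
n1 (MIN): min(7, 6) = 6
n2-1 (MAX): max(9, 7, 4) = 9
n2-2 (MAX): max(3, 7, 8, 2) = 8
n2 (MIN): min(9, 8) = 8
n3-1 (MAX): max(0, 7) = 7
n3-2 (MAX): max(3, 0, 4) = 4
n3-3 (MAX): max(8, 1, 6) = 8
n3-4 (MAX): max(9, 3) = 9
n3 (MIN): min(7, 4, 8, 9) = 4
n0 (MAX): max(6, 8, 4) = 8
At n0, MAX picks n2 (highest: 8).
At n2, MIN picks n2-2 (lowest: 8).
At n2-2, MAX picks n2-2-3 (highest: 8).
Terminal value 8.

n0 -> n2 -> n2-2 -> n2-2-3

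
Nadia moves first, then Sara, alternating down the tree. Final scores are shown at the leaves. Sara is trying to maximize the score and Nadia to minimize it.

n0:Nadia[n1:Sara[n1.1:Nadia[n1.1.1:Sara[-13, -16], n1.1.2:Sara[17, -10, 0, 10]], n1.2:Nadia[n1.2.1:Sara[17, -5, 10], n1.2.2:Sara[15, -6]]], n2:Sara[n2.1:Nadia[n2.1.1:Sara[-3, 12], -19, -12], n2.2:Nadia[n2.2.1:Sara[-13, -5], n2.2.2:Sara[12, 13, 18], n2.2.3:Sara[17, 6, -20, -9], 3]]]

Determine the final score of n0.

n1.1.1 (Sara): max(-13, -16) = -13
n1.1.2 (Sara): max(17, -10, 0, 10) = 17
n1.1 (Nadia): min(-13, 17) = -13
n1.2.1 (Sara): max(17, -5, 10) = 17
n1.2.2 (Sara): max(15, -6) = 15
n1.2 (Nadia): min(17, 15) = 15
n1 (Sara): max(-13, 15) = 15
n2.1.1 (Sara): max(-3, 12) = 12
n2.1 (Nadia): min(12, -19, -12) = -19
n2.2.1 (Sara): max(-13, -5) = -5
n2.2.2 (Sara): max(12, 13, 18) = 18
n2.2.3 (Sara): max(17, 6, -20, -9) = 17
n2.2 (Nadia): min(-5, 18, 17, 3) = -5
n2 (Sara): max(-19, -5) = -5
n0 (Nadia): min(15, -5) = -5

-5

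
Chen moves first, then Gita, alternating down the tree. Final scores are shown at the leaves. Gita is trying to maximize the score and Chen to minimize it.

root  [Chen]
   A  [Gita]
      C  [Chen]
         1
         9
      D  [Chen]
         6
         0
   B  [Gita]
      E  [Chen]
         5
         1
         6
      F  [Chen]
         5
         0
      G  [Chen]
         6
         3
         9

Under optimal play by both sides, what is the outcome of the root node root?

C (Chen): min(1, 9) = 1
D (Chen): min(6, 0) = 0
A (Gita): max(1, 0) = 1
E (Chen): min(5, 1, 6) = 1
F (Chen): min(5, 0) = 0
G (Chen): min(6, 3, 9) = 3
B (Gita): max(1, 0, 3) = 3
root (Chen): min(1, 3) = 1

1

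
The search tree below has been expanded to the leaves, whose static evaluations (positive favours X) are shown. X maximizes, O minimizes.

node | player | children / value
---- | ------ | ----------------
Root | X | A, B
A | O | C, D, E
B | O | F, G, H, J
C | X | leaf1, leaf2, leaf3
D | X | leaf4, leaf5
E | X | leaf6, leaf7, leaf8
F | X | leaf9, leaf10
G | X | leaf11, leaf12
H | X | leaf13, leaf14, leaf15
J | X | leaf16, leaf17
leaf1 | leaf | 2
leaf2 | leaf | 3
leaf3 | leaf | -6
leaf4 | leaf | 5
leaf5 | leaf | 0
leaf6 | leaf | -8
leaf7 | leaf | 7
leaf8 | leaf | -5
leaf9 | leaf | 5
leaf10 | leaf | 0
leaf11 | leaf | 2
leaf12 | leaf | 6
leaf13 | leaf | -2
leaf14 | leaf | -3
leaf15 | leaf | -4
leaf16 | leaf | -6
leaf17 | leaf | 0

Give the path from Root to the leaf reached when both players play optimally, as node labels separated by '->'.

Root -> A -> C -> leaf2

C (X): max(2, 3, -6) = 3
D (X): max(5, 0) = 5
E (X): max(-8, 7, -5) = 7
A (O): min(3, 5, 7) = 3
F (X): max(5, 0) = 5
G (X): max(2, 6) = 6
H (X): max(-2, -3, -4) = -2
J (X): max(-6, 0) = 0
B (O): min(5, 6, -2, 0) = -2
Root (X): max(3, -2) = 3
At Root, X picks A (highest: 3).
At A, O picks C (lowest: 3).
At C, X picks leaf2 (highest: 3).
Terminal value 3.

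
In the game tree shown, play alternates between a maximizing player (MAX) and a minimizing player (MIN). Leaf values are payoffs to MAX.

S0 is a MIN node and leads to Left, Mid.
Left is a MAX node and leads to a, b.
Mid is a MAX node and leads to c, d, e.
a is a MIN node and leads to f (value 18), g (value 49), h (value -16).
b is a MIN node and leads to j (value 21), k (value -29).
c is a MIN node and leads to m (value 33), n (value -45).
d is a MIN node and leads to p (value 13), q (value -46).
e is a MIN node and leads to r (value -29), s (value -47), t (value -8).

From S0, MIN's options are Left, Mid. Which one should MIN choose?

a (MIN): min(18, 49, -16) = -16
b (MIN): min(21, -29) = -29
Left (MAX): max(-16, -29) = -16
c (MIN): min(33, -45) = -45
d (MIN): min(13, -46) = -46
e (MIN): min(-29, -47, -8) = -47
Mid (MAX): max(-45, -46, -47) = -45
S0 (MIN): min(-16, -45) = -45
MIN at S0 wants the lowest of {Left=-16, Mid=-45}, so chooses Mid.

Mid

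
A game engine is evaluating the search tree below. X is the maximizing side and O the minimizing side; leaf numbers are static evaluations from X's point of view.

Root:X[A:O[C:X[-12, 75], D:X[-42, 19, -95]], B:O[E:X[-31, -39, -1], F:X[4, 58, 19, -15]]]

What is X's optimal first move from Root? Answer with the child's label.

A

C (X): max(-12, 75) = 75
D (X): max(-42, 19, -95) = 19
A (O): min(75, 19) = 19
E (X): max(-31, -39, -1) = -1
F (X): max(4, 58, 19, -15) = 58
B (O): min(-1, 58) = -1
Root (X): max(19, -1) = 19
X at Root wants the highest of {A=19, B=-1}, so chooses A.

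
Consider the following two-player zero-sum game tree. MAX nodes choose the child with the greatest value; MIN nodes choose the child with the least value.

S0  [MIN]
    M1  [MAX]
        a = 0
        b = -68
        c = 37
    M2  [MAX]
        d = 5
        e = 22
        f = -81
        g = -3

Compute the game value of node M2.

M2 (MAX): max(5, 22, -81, -3) = 22

22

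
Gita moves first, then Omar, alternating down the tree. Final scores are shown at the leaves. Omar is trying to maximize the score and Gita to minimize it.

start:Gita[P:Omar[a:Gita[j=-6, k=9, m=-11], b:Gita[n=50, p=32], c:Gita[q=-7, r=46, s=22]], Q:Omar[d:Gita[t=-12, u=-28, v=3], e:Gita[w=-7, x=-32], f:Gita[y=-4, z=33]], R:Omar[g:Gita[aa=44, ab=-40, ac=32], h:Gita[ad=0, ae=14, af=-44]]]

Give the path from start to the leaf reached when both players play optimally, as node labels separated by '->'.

a (Gita): min(-6, 9, -11) = -11
b (Gita): min(50, 32) = 32
c (Gita): min(-7, 46, 22) = -7
P (Omar): max(-11, 32, -7) = 32
d (Gita): min(-12, -28, 3) = -28
e (Gita): min(-7, -32) = -32
f (Gita): min(-4, 33) = -4
Q (Omar): max(-28, -32, -4) = -4
g (Gita): min(44, -40, 32) = -40
h (Gita): min(0, 14, -44) = -44
R (Omar): max(-40, -44) = -40
start (Gita): min(32, -4, -40) = -40
At start, Gita picks R (lowest: -40).
At R, Omar picks g (highest: -40).
At g, Gita picks ab (lowest: -40).
Terminal value -40.

start -> R -> g -> ab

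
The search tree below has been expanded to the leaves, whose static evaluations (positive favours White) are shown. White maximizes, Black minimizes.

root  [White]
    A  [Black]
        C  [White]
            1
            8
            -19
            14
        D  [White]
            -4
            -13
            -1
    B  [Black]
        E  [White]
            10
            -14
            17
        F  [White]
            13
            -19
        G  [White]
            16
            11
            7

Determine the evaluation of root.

C (White): max(1, 8, -19, 14) = 14
D (White): max(-4, -13, -1) = -1
A (Black): min(14, -1) = -1
E (White): max(10, -14, 17) = 17
F (White): max(13, -19) = 13
G (White): max(16, 11, 7) = 16
B (Black): min(17, 13, 16) = 13
root (White): max(-1, 13) = 13

13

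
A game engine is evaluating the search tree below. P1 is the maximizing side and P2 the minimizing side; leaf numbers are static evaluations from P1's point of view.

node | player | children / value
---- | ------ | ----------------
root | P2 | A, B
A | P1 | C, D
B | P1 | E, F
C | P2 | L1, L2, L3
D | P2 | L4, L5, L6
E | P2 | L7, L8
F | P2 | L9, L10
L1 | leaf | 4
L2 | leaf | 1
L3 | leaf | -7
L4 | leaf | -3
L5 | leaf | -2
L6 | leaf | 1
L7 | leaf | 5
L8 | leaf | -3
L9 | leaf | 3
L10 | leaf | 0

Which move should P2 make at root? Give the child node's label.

C (P2): min(4, 1, -7) = -7
D (P2): min(-3, -2, 1) = -3
A (P1): max(-7, -3) = -3
E (P2): min(5, -3) = -3
F (P2): min(3, 0) = 0
B (P1): max(-3, 0) = 0
root (P2): min(-3, 0) = -3
P2 at root wants the lowest of {A=-3, B=0}, so chooses A.

A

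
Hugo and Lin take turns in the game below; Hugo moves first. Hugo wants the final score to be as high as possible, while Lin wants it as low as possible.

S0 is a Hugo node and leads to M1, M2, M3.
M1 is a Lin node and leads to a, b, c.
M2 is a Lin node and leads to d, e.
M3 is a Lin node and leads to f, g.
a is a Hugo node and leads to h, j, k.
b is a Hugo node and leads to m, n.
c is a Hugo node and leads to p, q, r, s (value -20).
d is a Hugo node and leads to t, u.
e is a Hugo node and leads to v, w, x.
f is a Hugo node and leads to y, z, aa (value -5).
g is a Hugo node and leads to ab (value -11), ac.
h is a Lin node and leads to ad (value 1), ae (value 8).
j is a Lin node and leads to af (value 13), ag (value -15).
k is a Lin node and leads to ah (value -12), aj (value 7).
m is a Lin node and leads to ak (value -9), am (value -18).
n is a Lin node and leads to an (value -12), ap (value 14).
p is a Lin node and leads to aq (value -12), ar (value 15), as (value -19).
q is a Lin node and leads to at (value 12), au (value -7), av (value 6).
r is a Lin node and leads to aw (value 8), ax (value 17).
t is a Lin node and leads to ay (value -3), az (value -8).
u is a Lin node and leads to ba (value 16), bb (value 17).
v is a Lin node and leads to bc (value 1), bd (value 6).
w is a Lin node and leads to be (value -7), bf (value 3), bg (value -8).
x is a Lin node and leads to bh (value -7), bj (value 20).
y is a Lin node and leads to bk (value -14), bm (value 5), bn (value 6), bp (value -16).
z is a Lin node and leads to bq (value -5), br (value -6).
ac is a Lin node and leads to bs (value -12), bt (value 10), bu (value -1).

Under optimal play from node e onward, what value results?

v (Lin): min(1, 6) = 1
w (Lin): min(-7, 3, -8) = -8
x (Lin): min(-7, 20) = -7
e (Hugo): max(1, -8, -7) = 1

1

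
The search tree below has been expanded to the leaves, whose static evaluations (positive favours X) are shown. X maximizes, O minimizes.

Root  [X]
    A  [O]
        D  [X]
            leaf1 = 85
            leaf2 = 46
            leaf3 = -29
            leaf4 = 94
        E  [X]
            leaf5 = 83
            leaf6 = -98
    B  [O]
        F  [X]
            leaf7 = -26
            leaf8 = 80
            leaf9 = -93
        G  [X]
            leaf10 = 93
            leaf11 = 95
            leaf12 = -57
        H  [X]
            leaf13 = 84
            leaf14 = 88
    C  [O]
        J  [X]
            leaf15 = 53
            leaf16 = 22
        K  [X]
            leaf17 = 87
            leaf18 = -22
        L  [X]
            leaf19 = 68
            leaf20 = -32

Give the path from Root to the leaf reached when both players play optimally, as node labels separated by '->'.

Root -> A -> E -> leaf5

D (X): max(85, 46, -29, 94) = 94
E (X): max(83, -98) = 83
A (O): min(94, 83) = 83
F (X): max(-26, 80, -93) = 80
G (X): max(93, 95, -57) = 95
H (X): max(84, 88) = 88
B (O): min(80, 95, 88) = 80
J (X): max(53, 22) = 53
K (X): max(87, -22) = 87
L (X): max(68, -32) = 68
C (O): min(53, 87, 68) = 53
Root (X): max(83, 80, 53) = 83
At Root, X picks A (highest: 83).
At A, O picks E (lowest: 83).
At E, X picks leaf5 (highest: 83).
Terminal value 83.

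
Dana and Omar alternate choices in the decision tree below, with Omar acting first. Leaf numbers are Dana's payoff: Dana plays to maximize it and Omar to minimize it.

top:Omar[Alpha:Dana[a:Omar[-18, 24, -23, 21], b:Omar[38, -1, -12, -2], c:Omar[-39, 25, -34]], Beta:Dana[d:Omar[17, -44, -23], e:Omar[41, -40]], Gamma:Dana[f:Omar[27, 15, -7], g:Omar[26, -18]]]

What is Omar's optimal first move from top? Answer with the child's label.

a (Omar): min(-18, 24, -23, 21) = -23
b (Omar): min(38, -1, -12, -2) = -12
c (Omar): min(-39, 25, -34) = -39
Alpha (Dana): max(-23, -12, -39) = -12
d (Omar): min(17, -44, -23) = -44
e (Omar): min(41, -40) = -40
Beta (Dana): max(-44, -40) = -40
f (Omar): min(27, 15, -7) = -7
g (Omar): min(26, -18) = -18
Gamma (Dana): max(-7, -18) = -7
top (Omar): min(-12, -40, -7) = -40
Omar at top wants the lowest of {Alpha=-12, Beta=-40, Gamma=-7}, so chooses Beta.

Beta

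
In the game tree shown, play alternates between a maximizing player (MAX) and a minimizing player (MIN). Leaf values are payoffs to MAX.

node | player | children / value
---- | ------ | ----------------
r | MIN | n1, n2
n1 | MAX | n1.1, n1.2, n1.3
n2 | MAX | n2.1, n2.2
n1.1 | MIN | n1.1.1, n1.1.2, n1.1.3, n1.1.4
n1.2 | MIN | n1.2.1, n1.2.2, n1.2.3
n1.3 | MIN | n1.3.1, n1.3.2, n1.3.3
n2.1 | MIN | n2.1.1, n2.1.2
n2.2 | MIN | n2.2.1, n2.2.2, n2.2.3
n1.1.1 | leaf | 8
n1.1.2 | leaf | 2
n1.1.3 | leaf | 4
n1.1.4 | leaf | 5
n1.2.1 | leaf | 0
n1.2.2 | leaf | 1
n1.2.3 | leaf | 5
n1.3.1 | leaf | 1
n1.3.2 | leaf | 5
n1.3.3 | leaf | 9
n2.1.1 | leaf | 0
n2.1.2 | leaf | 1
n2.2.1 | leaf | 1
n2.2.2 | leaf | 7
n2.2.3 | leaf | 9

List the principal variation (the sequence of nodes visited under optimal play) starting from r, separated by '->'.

n1.1 (MIN): min(8, 2, 4, 5) = 2
n1.2 (MIN): min(0, 1, 5) = 0
n1.3 (MIN): min(1, 5, 9) = 1
n1 (MAX): max(2, 0, 1) = 2
n2.1 (MIN): min(0, 1) = 0
n2.2 (MIN): min(1, 7, 9) = 1
n2 (MAX): max(0, 1) = 1
r (MIN): min(2, 1) = 1
At r, MIN picks n2 (lowest: 1).
At n2, MAX picks n2.2 (highest: 1).
At n2.2, MIN picks n2.2.1 (lowest: 1).
Terminal value 1.

r -> n2 -> n2.2 -> n2.2.1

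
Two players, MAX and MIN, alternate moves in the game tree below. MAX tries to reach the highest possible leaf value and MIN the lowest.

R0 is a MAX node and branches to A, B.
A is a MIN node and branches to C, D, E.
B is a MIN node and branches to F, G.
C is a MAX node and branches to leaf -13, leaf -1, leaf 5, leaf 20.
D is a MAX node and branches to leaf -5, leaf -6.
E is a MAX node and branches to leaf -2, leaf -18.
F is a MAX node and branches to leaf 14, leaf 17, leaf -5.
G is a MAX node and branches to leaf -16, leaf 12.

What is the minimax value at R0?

12

C (MAX): max(-13, -1, 5, 20) = 20
D (MAX): max(-5, -6) = -5
E (MAX): max(-2, -18) = -2
A (MIN): min(20, -5, -2) = -5
F (MAX): max(14, 17, -5) = 17
G (MAX): max(-16, 12) = 12
B (MIN): min(17, 12) = 12
R0 (MAX): max(-5, 12) = 12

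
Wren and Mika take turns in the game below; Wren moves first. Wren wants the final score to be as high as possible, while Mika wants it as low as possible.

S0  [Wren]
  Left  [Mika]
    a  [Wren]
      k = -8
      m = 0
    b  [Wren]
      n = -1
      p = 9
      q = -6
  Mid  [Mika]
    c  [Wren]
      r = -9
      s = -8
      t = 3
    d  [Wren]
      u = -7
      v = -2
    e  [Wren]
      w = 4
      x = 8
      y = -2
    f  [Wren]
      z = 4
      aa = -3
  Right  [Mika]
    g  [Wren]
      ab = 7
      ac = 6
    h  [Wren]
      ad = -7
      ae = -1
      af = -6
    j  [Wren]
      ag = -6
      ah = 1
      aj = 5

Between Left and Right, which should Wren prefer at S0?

Left

a (Wren): max(-8, 0) = 0
b (Wren): max(-1, 9, -6) = 9
Left (Mika): min(0, 9) = 0
g (Wren): max(7, 6) = 7
h (Wren): max(-7, -1, -6) = -1
j (Wren): max(-6, 1, 5) = 5
Right (Mika): min(7, -1, 5) = -1
Wren prefers the higher value; Left=0, Right=-1. Left is better since 0 > -1.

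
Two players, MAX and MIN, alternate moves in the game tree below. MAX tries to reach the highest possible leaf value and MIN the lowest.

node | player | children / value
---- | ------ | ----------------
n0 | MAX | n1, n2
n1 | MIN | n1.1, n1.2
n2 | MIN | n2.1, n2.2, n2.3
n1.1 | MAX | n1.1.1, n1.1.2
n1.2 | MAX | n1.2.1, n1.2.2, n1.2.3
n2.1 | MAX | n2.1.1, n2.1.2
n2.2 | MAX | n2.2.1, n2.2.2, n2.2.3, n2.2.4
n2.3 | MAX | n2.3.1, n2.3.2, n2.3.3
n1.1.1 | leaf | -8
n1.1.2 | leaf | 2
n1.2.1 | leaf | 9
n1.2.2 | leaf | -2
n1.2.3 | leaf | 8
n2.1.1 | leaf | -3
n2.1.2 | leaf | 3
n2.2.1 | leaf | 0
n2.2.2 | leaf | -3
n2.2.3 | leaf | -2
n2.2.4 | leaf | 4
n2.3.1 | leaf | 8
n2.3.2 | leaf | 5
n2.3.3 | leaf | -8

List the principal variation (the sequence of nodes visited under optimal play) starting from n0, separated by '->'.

n1.1 (MAX): max(-8, 2) = 2
n1.2 (MAX): max(9, -2, 8) = 9
n1 (MIN): min(2, 9) = 2
n2.1 (MAX): max(-3, 3) = 3
n2.2 (MAX): max(0, -3, -2, 4) = 4
n2.3 (MAX): max(8, 5, -8) = 8
n2 (MIN): min(3, 4, 8) = 3
n0 (MAX): max(2, 3) = 3
At n0, MAX picks n2 (highest: 3).
At n2, MIN picks n2.1 (lowest: 3).
At n2.1, MAX picks n2.1.2 (highest: 3).
Terminal value 3.

n0 -> n2 -> n2.1 -> n2.1.2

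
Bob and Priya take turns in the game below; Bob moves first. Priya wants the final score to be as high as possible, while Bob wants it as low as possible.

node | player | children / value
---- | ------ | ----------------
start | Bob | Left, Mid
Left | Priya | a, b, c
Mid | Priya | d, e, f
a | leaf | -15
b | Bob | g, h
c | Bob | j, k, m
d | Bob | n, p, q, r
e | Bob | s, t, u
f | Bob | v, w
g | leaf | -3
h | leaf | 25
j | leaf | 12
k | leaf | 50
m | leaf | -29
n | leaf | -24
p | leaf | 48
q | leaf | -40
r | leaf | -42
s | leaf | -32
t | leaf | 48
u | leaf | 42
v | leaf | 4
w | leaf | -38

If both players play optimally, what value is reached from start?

-32

b (Bob): min(-3, 25) = -3
c (Bob): min(12, 50, -29) = -29
Left (Priya): max(-15, -3, -29) = -3
d (Bob): min(-24, 48, -40, -42) = -42
e (Bob): min(-32, 48, 42) = -32
f (Bob): min(4, -38) = -38
Mid (Priya): max(-42, -32, -38) = -32
start (Bob): min(-3, -32) = -32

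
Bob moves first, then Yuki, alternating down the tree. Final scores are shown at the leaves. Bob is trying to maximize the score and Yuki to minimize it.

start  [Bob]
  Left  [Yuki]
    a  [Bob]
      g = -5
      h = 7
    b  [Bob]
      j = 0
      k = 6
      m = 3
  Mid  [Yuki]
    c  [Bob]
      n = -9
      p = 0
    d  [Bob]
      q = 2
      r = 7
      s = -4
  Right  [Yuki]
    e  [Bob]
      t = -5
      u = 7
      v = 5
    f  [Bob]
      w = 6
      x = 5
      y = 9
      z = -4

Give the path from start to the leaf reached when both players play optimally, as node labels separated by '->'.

start -> Right -> e -> u

a (Bob): max(-5, 7) = 7
b (Bob): max(0, 6, 3) = 6
Left (Yuki): min(7, 6) = 6
c (Bob): max(-9, 0) = 0
d (Bob): max(2, 7, -4) = 7
Mid (Yuki): min(0, 7) = 0
e (Bob): max(-5, 7, 5) = 7
f (Bob): max(6, 5, 9, -4) = 9
Right (Yuki): min(7, 9) = 7
start (Bob): max(6, 0, 7) = 7
At start, Bob picks Right (highest: 7).
At Right, Yuki picks e (lowest: 7).
At e, Bob picks u (highest: 7).
Terminal value 7.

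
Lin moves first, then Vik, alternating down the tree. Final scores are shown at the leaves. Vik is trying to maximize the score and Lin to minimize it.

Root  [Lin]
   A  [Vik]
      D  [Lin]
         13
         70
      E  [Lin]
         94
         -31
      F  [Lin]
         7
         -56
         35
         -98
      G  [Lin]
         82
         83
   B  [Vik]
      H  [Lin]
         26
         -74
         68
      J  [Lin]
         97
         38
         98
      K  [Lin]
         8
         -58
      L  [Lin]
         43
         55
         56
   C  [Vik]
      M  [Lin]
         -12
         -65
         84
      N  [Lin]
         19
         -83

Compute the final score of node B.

43

H (Lin): min(26, -74, 68) = -74
J (Lin): min(97, 38, 98) = 38
K (Lin): min(8, -58) = -58
L (Lin): min(43, 55, 56) = 43
B (Vik): max(-74, 38, -58, 43) = 43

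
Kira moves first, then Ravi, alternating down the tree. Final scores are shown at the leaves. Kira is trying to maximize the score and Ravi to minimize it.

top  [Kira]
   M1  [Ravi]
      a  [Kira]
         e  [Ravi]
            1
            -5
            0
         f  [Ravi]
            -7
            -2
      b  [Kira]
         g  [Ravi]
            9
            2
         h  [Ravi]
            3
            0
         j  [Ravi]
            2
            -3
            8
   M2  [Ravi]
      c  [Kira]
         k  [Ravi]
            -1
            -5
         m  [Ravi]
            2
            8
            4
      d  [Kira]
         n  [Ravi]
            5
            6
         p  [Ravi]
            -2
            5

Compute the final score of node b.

2

g (Ravi): min(9, 2) = 2
h (Ravi): min(3, 0) = 0
j (Ravi): min(2, -3, 8) = -3
b (Kira): max(2, 0, -3) = 2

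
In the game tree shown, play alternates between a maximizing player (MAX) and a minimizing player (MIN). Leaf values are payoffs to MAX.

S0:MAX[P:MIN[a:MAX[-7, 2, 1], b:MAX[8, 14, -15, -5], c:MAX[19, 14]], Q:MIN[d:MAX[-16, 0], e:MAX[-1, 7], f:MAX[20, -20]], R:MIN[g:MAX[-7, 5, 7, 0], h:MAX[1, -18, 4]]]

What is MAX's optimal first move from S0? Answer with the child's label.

a (MAX): max(-7, 2, 1) = 2
b (MAX): max(8, 14, -15, -5) = 14
c (MAX): max(19, 14) = 19
P (MIN): min(2, 14, 19) = 2
d (MAX): max(-16, 0) = 0
e (MAX): max(-1, 7) = 7
f (MAX): max(20, -20) = 20
Q (MIN): min(0, 7, 20) = 0
g (MAX): max(-7, 5, 7, 0) = 7
h (MAX): max(1, -18, 4) = 4
R (MIN): min(7, 4) = 4
S0 (MAX): max(2, 0, 4) = 4
MAX at S0 wants the highest of {P=2, Q=0, R=4}, so chooses R.

R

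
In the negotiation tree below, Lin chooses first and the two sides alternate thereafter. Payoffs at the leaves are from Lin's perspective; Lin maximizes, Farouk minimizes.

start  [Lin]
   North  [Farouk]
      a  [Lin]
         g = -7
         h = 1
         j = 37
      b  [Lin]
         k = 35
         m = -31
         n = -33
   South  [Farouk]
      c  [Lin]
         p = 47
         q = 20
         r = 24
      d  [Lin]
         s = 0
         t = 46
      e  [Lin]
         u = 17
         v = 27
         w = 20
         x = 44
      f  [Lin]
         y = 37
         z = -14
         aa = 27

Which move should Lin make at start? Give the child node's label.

South

a (Lin): max(-7, 1, 37) = 37
b (Lin): max(35, -31, -33) = 35
North (Farouk): min(37, 35) = 35
c (Lin): max(47, 20, 24) = 47
d (Lin): max(0, 46) = 46
e (Lin): max(17, 27, 20, 44) = 44
f (Lin): max(37, -14, 27) = 37
South (Farouk): min(47, 46, 44, 37) = 37
start (Lin): max(35, 37) = 37
Lin at start wants the highest of {North=35, South=37}, so chooses South.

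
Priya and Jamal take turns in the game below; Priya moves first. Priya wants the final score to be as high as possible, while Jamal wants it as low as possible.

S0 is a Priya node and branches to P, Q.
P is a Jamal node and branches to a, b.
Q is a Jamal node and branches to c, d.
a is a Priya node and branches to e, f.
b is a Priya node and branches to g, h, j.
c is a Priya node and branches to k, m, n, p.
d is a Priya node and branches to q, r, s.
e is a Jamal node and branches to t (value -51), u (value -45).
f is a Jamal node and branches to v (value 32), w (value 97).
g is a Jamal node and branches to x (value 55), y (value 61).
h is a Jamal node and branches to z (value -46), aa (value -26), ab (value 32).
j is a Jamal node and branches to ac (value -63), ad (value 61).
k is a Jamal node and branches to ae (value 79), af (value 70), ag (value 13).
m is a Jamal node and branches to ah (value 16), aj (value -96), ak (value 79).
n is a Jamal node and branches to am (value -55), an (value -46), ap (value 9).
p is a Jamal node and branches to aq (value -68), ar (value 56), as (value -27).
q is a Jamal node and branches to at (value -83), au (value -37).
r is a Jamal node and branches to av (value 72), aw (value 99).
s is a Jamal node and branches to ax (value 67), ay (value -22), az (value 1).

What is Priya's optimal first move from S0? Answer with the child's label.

P

e (Jamal): min(-51, -45) = -51
f (Jamal): min(32, 97) = 32
a (Priya): max(-51, 32) = 32
g (Jamal): min(55, 61) = 55
h (Jamal): min(-46, -26, 32) = -46
j (Jamal): min(-63, 61) = -63
b (Priya): max(55, -46, -63) = 55
P (Jamal): min(32, 55) = 32
k (Jamal): min(79, 70, 13) = 13
m (Jamal): min(16, -96, 79) = -96
n (Jamal): min(-55, -46, 9) = -55
p (Jamal): min(-68, 56, -27) = -68
c (Priya): max(13, -96, -55, -68) = 13
q (Jamal): min(-83, -37) = -83
r (Jamal): min(72, 99) = 72
s (Jamal): min(67, -22, 1) = -22
d (Priya): max(-83, 72, -22) = 72
Q (Jamal): min(13, 72) = 13
S0 (Priya): max(32, 13) = 32
Priya at S0 wants the highest of {P=32, Q=13}, so chooses P.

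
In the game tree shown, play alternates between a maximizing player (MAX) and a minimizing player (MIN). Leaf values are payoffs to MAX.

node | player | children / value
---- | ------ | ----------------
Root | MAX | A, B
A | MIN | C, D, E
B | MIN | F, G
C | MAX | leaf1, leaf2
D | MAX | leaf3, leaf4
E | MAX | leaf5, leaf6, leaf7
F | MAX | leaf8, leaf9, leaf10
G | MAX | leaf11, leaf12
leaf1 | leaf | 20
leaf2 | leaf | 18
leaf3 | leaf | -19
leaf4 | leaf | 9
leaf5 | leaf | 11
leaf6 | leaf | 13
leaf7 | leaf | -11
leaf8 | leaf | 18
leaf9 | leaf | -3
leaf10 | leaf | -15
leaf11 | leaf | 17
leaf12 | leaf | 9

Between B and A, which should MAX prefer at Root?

F (MAX): max(18, -3, -15) = 18
G (MAX): max(17, 9) = 17
B (MIN): min(18, 17) = 17
C (MAX): max(20, 18) = 20
D (MAX): max(-19, 9) = 9
E (MAX): max(11, 13, -11) = 13
A (MIN): min(20, 9, 13) = 9
MAX prefers the higher value; B=17, A=9. B is better since 17 > 9.

B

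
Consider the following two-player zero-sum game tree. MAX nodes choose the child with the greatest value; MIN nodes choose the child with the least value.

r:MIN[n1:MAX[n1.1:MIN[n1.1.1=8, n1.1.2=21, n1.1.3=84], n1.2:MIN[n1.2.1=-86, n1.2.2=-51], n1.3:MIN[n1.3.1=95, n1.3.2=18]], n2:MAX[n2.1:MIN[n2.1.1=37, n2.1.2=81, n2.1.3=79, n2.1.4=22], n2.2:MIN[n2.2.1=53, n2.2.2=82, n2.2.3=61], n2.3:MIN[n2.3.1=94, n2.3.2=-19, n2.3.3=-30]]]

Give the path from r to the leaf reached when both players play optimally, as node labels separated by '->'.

r -> n1 -> n1.3 -> n1.3.2

n1.1 (MIN): min(8, 21, 84) = 8
n1.2 (MIN): min(-86, -51) = -86
n1.3 (MIN): min(95, 18) = 18
n1 (MAX): max(8, -86, 18) = 18
n2.1 (MIN): min(37, 81, 79, 22) = 22
n2.2 (MIN): min(53, 82, 61) = 53
n2.3 (MIN): min(94, -19, -30) = -30
n2 (MAX): max(22, 53, -30) = 53
r (MIN): min(18, 53) = 18
At r, MIN picks n1 (lowest: 18).
At n1, MAX picks n1.3 (highest: 18).
At n1.3, MIN picks n1.3.2 (lowest: 18).
Terminal value 18.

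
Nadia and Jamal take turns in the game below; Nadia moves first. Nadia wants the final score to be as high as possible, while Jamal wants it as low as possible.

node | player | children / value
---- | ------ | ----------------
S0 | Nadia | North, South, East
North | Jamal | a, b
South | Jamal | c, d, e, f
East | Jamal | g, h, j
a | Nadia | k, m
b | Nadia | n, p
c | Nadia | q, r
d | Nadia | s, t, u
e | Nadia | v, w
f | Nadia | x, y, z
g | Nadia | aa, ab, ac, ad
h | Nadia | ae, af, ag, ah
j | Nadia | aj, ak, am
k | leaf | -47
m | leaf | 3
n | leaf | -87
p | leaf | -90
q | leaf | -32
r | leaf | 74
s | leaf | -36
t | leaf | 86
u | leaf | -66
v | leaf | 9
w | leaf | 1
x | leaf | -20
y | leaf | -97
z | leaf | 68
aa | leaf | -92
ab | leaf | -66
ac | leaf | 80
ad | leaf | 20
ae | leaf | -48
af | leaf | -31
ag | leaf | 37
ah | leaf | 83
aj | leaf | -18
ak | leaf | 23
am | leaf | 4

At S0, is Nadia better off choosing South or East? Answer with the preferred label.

c (Nadia): max(-32, 74) = 74
d (Nadia): max(-36, 86, -66) = 86
e (Nadia): max(9, 1) = 9
f (Nadia): max(-20, -97, 68) = 68
South (Jamal): min(74, 86, 9, 68) = 9
g (Nadia): max(-92, -66, 80, 20) = 80
h (Nadia): max(-48, -31, 37, 83) = 83
j (Nadia): max(-18, 23, 4) = 23
East (Jamal): min(80, 83, 23) = 23
Nadia prefers the higher value; South=9, East=23. East is better since 23 > 9.

East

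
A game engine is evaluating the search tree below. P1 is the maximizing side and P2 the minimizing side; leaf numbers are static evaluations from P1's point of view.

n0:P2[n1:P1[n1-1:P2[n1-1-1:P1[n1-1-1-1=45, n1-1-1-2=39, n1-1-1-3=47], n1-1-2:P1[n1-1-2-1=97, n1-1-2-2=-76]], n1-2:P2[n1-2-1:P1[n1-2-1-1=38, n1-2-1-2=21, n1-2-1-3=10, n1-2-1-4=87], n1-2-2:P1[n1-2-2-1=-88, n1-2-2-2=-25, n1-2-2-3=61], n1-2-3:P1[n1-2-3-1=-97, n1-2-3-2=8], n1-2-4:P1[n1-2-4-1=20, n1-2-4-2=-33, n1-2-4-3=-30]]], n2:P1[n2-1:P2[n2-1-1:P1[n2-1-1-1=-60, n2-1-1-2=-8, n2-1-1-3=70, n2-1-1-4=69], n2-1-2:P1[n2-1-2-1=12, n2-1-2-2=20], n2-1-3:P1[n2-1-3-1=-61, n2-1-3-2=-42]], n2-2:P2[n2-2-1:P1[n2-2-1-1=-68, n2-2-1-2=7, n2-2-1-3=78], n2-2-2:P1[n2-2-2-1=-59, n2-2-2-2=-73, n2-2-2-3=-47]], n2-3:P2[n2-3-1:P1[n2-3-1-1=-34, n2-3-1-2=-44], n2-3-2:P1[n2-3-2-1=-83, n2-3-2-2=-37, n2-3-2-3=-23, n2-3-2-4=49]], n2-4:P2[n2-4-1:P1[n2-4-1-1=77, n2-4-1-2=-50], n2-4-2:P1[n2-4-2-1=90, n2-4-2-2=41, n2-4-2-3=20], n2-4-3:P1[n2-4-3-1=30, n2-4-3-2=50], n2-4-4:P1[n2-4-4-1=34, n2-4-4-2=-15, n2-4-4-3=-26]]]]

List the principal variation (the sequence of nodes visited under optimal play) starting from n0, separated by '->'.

n1-1-1 (P1): max(45, 39, 47) = 47
n1-1-2 (P1): max(97, -76) = 97
n1-1 (P2): min(47, 97) = 47
n1-2-1 (P1): max(38, 21, 10, 87) = 87
n1-2-2 (P1): max(-88, -25, 61) = 61
n1-2-3 (P1): max(-97, 8) = 8
n1-2-4 (P1): max(20, -33, -30) = 20
n1-2 (P2): min(87, 61, 8, 20) = 8
n1 (P1): max(47, 8) = 47
n2-1-1 (P1): max(-60, -8, 70, 69) = 70
n2-1-2 (P1): max(12, 20) = 20
n2-1-3 (P1): max(-61, -42) = -42
n2-1 (P2): min(70, 20, -42) = -42
n2-2-1 (P1): max(-68, 7, 78) = 78
n2-2-2 (P1): max(-59, -73, -47) = -47
n2-2 (P2): min(78, -47) = -47
n2-3-1 (P1): max(-34, -44) = -34
n2-3-2 (P1): max(-83, -37, -23, 49) = 49
n2-3 (P2): min(-34, 49) = -34
n2-4-1 (P1): max(77, -50) = 77
n2-4-2 (P1): max(90, 41, 20) = 90
n2-4-3 (P1): max(30, 50) = 50
n2-4-4 (P1): max(34, -15, -26) = 34
n2-4 (P2): min(77, 90, 50, 34) = 34
n2 (P1): max(-42, -47, -34, 34) = 34
n0 (P2): min(47, 34) = 34
At n0, P2 picks n2 (lowest: 34).
At n2, P1 picks n2-4 (highest: 34).
At n2-4, P2 picks n2-4-4 (lowest: 34).
At n2-4-4, P1 picks n2-4-4-1 (highest: 34).
Terminal value 34.

n0 -> n2 -> n2-4 -> n2-4-4 -> n2-4-4-1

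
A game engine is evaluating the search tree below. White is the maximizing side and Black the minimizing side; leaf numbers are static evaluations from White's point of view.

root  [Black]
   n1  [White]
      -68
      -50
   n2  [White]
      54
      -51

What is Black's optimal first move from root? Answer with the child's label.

n1 (White): max(-68, -50) = -50
n2 (White): max(54, -51) = 54
root (Black): min(-50, 54) = -50
Black at root wants the lowest of {n1=-50, n2=54}, so chooses n1.

n1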